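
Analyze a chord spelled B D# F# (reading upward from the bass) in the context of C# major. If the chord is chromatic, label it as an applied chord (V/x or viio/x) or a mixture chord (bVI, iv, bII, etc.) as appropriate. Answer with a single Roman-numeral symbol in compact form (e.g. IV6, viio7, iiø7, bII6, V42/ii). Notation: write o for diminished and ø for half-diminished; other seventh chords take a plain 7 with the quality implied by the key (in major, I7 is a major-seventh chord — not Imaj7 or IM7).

bVII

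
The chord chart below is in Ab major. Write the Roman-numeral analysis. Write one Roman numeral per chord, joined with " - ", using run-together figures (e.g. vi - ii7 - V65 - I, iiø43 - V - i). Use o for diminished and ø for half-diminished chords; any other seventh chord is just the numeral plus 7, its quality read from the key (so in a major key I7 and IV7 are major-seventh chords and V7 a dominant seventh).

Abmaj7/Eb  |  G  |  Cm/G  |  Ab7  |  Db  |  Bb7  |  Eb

I43 - V/iii - iii64 - V7/IV - IV - V7/V - V

Abmaj7/Eb: root Ab is the tonic; major seventh chord there is I43.
G is the secondary dominant of iii (major triad on G): V/iii.
Cm/G: root C is the mediant; minor triad there is iii64.
Ab7: chromatic; Ab is V of IV, so V7/IV.
Db: major triad on Db = scale degree 4 → IV.
Bb7: chromatic; Bb is V of V, so V7/V.
Eb has root Eb, degree 5 in Ab major, so V.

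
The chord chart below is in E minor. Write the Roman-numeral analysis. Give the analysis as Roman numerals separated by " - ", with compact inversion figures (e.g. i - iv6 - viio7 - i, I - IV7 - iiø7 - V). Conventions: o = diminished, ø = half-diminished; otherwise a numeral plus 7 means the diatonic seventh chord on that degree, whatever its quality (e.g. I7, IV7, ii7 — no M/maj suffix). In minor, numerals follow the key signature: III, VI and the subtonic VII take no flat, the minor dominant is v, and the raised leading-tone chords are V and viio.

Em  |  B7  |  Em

Em: minor triad on E = scale degree 1 → i.
B7: root B is the dominant; dominant seventh chord there is V7.
Em: root E is the tonic; minor triad there is i.

i - V7 - i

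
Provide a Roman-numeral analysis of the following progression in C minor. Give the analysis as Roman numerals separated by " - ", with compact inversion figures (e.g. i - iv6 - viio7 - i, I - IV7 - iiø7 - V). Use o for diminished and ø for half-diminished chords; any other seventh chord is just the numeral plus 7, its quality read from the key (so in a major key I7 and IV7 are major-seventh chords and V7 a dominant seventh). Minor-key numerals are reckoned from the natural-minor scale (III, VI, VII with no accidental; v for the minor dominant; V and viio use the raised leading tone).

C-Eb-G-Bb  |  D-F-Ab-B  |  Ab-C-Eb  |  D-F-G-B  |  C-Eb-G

i7 - viio65 - VI - V43 - i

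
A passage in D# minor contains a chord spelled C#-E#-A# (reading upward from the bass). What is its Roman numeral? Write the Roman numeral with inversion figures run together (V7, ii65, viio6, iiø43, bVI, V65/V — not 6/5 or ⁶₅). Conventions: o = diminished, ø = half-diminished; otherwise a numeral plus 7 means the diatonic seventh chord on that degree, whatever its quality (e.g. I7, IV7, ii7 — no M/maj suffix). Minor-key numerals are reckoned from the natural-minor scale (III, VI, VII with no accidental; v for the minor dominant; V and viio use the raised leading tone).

v6

Stacked in thirds the chord is A#-C#-E#: a minor triad on A#.
A# is scale degree 5 in D# minor, and a minor triad on that degree is written v.
With C# in the bass the chord is in first inversion, so the figured bass is 6.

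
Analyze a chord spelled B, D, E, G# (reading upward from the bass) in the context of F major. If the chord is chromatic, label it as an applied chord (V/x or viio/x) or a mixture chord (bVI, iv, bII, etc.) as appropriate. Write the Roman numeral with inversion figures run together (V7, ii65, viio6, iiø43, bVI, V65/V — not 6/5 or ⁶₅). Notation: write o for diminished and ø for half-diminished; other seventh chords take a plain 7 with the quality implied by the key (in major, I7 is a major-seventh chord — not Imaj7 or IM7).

The pitches E-G#-B-D form a dominant seventh chord rooted on E.
E is not a diatonic chord root with this quality in F major, but it lies a perfect fifth above A (iii), so the chord functions as an applied dominant of iii.
With B in the bass the chord is in second inversion, so the figured bass is 43.

V43/iii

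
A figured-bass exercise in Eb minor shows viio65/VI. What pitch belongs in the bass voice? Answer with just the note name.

The applied chord viio65/VI is rooted on Bb: Bb-Db-Fb-Abb.
The figure 65 means first inversion — the third is in the bass.

Db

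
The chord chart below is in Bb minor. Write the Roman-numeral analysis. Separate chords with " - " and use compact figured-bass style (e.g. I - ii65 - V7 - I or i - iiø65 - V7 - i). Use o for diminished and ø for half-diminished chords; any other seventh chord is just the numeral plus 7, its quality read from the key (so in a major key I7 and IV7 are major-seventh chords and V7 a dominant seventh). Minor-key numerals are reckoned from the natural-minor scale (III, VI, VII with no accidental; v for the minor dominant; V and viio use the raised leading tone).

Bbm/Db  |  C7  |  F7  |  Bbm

i6 - V7/V - V7 - i

Bbm/Db has root Bb, degree 1 in Bb minor, so i6.
C7: a dominant seventh chord on C, the applied dominant of V → V7/V.
F7 has root F, degree 5 in Bb minor, so V7.
Bbm has root Bb, degree 1 in Bb minor, so i.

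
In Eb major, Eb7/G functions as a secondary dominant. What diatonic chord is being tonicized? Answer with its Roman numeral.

IV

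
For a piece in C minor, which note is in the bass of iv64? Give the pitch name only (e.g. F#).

C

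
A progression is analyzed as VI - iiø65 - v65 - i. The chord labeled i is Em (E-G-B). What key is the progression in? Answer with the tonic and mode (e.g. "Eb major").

E minor

The chord Em is a minor triad rooted on E; its label is i.
If E is scale degree 1 and the mode makes that degree carry a minor triad, the tonic is E and the mode is minor.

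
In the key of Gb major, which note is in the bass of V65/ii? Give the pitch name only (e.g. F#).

G

The applied chord V65/ii is rooted on Eb: Eb-G-Bb-Db.
The figure 65 means first inversion — the third is in the bass.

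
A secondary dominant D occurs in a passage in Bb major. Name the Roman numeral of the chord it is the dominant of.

vi

The chord is a major triad on D.
A dominant resolves down a perfect fifth: D → G. In Bb major, G is scale degree 6, i.e. vi.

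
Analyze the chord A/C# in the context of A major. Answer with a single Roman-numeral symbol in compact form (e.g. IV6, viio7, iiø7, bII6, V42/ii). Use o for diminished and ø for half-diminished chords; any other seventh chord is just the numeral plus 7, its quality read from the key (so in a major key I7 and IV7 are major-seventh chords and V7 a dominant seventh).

I6

Stacked in thirds the chord is A-C#-E: a major triad on A.
A is scale degree 1 in A major, and a major triad on that degree is written I.
With C# in the bass the chord is in first inversion, so the figured bass is 6.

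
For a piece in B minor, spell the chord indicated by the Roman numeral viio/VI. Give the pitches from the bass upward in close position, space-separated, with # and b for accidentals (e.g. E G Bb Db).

The slash marks an applied leading-tone chord: viio of VI. In B minor, VI is G, so the leading tone to it is F#, a half step below.
Building a diminished triad on F# gives F#-A-C.

F# A C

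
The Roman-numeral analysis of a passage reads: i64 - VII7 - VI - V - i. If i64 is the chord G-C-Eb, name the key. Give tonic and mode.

i64 is given as G-C-Eb — a minor triad with root C.
If C is scale degree 1 and the mode makes that degree carry a minor triad, the tonic is C and the mode is minor.

C minor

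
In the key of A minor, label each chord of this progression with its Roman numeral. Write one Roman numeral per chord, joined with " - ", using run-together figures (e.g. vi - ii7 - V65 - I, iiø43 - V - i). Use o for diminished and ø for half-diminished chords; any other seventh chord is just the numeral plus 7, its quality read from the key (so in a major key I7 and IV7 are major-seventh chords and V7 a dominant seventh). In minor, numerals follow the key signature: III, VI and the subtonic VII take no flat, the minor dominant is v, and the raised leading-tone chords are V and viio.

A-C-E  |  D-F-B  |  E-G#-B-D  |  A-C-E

i - iio6 - V7 - i

A-C-E: minor triad on A = scale degree 1 → i.
D-F-B: root B is the supertonic; diminished triad there is iio6.
E-G#-B-D: root E is the dominant; dominant seventh chord there is V7.
A-C-E: minor triad on A = scale degree 1 → i.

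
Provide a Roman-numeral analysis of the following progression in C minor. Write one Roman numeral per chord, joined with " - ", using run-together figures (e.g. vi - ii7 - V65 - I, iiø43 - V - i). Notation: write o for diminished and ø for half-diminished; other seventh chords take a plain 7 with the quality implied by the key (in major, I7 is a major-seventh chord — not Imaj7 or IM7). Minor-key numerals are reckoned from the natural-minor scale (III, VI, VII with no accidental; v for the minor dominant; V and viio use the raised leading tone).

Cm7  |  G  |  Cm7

i7 - V - i7

Cm7 has root C, degree 1 in C minor, so i7.
G: root G is the dominant; major triad there is V.
Cm7: minor seventh chord on C = scale degree 1 → i7.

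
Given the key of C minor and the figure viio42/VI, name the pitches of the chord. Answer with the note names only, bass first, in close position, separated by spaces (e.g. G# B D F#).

Fb G Bb Db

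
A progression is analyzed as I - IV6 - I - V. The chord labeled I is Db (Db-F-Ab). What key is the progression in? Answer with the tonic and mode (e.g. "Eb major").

Db major

I is given as Db-F-Ab — a major triad with root Db.
If Db is scale degree 1 and the mode makes that degree carry a major triad, the tonic is Db and the mode is major.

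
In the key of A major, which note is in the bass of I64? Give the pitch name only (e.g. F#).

I in A major has root A; the chord is A-C#-E.
The figure 64 means second inversion — the fifth is in the bass.

E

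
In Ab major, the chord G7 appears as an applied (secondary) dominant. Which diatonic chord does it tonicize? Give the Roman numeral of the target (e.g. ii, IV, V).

The chord is a dominant seventh chord on G.
A dominant resolves down a perfect fifth: G → C. In Ab major, C is scale degree 3, i.e. iii.

iii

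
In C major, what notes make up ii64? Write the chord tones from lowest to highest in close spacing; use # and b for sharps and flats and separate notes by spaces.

The numeral's case and figure indicate a minor triad. In C major its root, the second degree, is D.
That chord is spelled D-F-A.
With the 64 figure the chord is in second inversion; from the bass A upward in close position it reads A-D-F.

A D F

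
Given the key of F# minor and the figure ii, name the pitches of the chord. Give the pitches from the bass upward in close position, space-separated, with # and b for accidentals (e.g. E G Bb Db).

G# B D#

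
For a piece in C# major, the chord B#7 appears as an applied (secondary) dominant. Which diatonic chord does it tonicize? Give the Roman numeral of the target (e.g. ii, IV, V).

iii

The chord is a dominant seventh chord on B#.
A dominant resolves down a perfect fifth: B# → E#. In C# major, E# is scale degree 3, i.e. iii.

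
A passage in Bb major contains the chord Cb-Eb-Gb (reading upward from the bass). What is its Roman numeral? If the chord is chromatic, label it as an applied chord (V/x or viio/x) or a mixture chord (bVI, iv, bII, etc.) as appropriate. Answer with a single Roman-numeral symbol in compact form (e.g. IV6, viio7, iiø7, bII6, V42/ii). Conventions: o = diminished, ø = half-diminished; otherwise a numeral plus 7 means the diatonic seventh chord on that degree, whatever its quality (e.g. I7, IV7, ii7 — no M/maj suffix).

bII

The pitches Cb-Eb-Gb form a major triad rooted on Cb.
Cb is the lowered second degree of Bb major (diatonic 2 would be C). This is the Neapolitan chord — a major triad on the lowered second degree.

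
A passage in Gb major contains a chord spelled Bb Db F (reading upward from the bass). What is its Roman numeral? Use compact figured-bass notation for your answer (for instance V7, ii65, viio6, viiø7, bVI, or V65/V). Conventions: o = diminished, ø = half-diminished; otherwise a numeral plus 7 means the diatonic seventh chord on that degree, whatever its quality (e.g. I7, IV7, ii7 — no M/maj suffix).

iii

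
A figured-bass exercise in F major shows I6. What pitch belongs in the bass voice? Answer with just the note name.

I in F major has root F; the chord is F-A-C.
The figure 6 means first inversion — the third is in the bass.

A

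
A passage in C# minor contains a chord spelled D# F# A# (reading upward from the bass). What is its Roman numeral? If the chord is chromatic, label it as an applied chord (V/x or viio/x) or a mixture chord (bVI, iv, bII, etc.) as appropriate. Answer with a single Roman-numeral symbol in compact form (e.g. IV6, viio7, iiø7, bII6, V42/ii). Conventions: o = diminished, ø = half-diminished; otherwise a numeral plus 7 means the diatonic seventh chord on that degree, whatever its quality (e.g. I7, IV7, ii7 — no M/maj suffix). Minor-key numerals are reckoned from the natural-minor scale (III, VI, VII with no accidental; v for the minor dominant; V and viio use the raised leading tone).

Stacked in thirds the chord is D#-F#-A#: a minor triad on D#.
D# is the second degree of C# minor. This is the minor supertonic, borrowed from the parallel major (the Dorian ii).

ii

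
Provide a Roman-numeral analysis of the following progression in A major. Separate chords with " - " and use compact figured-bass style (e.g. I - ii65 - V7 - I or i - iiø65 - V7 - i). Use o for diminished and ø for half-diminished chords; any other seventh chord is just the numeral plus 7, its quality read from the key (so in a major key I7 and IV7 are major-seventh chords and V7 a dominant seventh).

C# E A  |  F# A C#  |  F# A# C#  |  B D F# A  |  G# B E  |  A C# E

I6 - vi - V/ii - ii7 - V6 - I

C#-E-A has root A, degree 1 in A major, so I6.
F#-A-C#: minor triad on F# = scale degree 6 → vi.
F#-A#-C# is the secondary dominant of ii (major triad on F#): V/ii.
B-D-F#-A has root B, degree 2 in A major, so ii7.
G#-B-E: root E is the dominant; major triad there is V6.
A-C#-E has root A, degree 1 in A major, so I.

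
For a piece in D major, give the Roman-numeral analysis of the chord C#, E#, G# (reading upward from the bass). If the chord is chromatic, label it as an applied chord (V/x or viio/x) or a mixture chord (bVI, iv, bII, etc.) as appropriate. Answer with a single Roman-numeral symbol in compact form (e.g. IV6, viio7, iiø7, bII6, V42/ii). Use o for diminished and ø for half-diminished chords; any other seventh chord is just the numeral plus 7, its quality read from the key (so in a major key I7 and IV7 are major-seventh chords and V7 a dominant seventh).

V/iii

Stacked in thirds the chord is C#-E#-G#: a major triad on C#.
C# is not a diatonic chord root with this quality in D major, but it lies a perfect fifth above F# (iii), so the chord functions as an applied dominant of iii.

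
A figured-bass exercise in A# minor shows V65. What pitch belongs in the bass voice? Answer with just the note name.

V in A# minor has root E#; the chord is E#-G##-B#-D#.
The figure 65 means first inversion — the third is in the bass.

G##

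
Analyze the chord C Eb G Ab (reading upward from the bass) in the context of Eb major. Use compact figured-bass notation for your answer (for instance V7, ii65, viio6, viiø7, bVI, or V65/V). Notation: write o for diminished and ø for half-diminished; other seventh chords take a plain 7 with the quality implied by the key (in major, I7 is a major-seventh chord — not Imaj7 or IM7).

Stacked in thirds the chord is Ab-C-Eb-G: a major seventh chord on Ab.
Ab is scale degree 4 in Eb major, and a major seventh chord on that degree is written IV7.
With C in the bass the chord is in first inversion, so the figured bass is 65.

IV65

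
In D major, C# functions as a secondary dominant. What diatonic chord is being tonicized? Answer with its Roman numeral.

iii

The chord is a major triad on C#.
A dominant resolves down a perfect fifth: C# → F#. In D major, F# is scale degree 3, i.e. iii.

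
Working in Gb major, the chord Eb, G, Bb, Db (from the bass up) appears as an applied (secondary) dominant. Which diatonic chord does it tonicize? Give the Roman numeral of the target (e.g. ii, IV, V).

ii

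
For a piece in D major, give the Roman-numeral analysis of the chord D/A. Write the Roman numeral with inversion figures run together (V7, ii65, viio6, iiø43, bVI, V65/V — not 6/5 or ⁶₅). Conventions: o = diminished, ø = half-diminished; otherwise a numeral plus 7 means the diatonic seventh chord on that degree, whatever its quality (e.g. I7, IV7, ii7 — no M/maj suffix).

The pitches D-F#-A form a major triad rooted on D.
In D major, D is the tonic; the diatonic major triad there is I.
With A in the bass the chord is in second inversion, so the figured bass is 64.

I64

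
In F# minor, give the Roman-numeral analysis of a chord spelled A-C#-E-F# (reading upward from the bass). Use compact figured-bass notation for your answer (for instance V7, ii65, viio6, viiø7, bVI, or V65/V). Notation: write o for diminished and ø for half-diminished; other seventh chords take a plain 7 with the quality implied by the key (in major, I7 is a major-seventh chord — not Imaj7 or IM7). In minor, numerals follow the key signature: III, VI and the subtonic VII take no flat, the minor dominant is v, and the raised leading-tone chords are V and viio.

The pitches F#-A-C#-E form a minor seventh chord rooted on F#.
In F# minor, F# is the tonic; the diatonic minor seventh chord there is i7.
With A in the bass the chord is in first inversion, so the figured bass is 65.

i65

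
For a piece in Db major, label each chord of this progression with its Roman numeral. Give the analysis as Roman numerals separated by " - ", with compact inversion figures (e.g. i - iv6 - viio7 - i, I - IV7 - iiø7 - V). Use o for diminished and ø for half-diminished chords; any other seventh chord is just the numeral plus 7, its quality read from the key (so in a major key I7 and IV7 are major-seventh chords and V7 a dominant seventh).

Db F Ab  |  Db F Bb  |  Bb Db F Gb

I - vi6 - IV65

Db-F-Ab: root Db is the tonic; major triad there is I.
Db-F-Bb: root Bb is the submediant; minor triad there is vi6.
Bb-Db-F-Gb has root Gb, degree 4 in Db major, so IV65.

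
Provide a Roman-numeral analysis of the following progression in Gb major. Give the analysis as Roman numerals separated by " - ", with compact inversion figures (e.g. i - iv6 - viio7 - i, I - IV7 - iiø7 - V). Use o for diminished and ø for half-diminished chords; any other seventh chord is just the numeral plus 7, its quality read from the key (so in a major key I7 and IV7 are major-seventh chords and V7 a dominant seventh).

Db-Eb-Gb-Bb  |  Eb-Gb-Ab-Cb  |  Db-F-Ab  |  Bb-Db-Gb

Db-Eb-Gb-Bb: root Eb is the submediant; minor seventh chord there is vi42.
Eb-Gb-Ab-Cb: minor seventh chord on Ab = scale degree 2 → ii43.
Db-F-Ab: major triad on Db = scale degree 5 → V.
Bb-Db-Gb: major triad on Gb = scale degree 1 → I6.

vi42 - ii43 - V - I6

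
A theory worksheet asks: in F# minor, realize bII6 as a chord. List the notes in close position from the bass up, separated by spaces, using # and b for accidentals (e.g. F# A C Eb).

B D G

Scale degree 2 in F# minor is G#; lowering it a half step gives G. bII6 is the Neapolitan sixth — a major triad on the lowered second degree, here in its customary first inversion.
So the chord is G-B-D.
The figured bass 6 indicates first inversion, placing the third (B) in the bass: B-D-G.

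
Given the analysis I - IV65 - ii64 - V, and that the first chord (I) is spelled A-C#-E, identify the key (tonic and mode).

A major

I is given as A-C#-E — a major triad with root A.
If A is scale degree 1 and the mode makes that degree carry a major triad, the tonic is A and the mode is major.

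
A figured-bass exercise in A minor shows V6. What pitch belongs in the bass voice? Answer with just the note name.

V in A minor has root E; the chord is E-G#-B.
The figure 6 means first inversion — the third is in the bass.

G#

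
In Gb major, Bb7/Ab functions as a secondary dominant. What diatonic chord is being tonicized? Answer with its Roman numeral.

The chord is a dominant seventh chord on Bb.
A dominant resolves down a perfect fifth: Bb → Eb. In Gb major, Eb is scale degree 6, i.e. vi.

vi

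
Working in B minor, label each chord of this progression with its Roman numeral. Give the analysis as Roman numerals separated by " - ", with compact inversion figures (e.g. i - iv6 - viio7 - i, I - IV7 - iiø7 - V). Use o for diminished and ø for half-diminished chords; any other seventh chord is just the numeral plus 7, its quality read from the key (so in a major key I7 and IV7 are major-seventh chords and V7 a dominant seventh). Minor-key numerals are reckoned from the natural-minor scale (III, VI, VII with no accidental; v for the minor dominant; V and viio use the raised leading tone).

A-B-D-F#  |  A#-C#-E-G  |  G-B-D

A-B-D-F#: root B is the tonic; minor seventh chord there is i42.
A#-C#-E-G has root A#, degree 7 in B minor, so viio7.
G-B-D: root G is the submediant; major triad there is VI.

i42 - viio7 - VI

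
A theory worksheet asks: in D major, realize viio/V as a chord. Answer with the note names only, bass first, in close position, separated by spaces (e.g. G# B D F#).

viio/V is a secondary leading-tone chord. The target V is A in D major; the applied chord is rooted a semitone below, on G#.
Building a diminished triad on G# gives G#-B-D.

G# B D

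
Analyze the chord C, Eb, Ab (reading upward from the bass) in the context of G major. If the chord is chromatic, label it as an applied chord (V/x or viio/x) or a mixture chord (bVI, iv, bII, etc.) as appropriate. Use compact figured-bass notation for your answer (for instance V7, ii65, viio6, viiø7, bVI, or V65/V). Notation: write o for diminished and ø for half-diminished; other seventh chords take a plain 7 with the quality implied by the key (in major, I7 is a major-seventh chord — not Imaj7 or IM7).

The pitches Ab-C-Eb form a major triad rooted on Ab.
Ab is the lowered second degree of G major (diatonic 2 would be A). This is the Neapolitan sixth — a major triad on the lowered second degree, here in its customary first inversion.
With C in the bass the chord is in first inversion, so the figured bass is 6.

bII6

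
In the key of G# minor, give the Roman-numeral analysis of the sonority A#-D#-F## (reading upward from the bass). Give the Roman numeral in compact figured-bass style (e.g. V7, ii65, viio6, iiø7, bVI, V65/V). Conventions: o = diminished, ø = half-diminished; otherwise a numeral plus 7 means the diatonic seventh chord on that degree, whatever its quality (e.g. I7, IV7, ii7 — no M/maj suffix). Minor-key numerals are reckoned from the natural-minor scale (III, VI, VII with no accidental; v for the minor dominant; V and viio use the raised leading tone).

V64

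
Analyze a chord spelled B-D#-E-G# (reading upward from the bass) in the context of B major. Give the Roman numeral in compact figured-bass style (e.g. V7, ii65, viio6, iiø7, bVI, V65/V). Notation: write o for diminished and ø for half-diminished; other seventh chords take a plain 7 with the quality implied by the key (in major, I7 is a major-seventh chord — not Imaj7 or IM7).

The pitches E-G#-B-D# form a major seventh chord rooted on E.
In B major, E is the subdominant; the diatonic major seventh chord there is IV7.
With B in the bass the chord is in second inversion, so the figured bass is 43.

IV43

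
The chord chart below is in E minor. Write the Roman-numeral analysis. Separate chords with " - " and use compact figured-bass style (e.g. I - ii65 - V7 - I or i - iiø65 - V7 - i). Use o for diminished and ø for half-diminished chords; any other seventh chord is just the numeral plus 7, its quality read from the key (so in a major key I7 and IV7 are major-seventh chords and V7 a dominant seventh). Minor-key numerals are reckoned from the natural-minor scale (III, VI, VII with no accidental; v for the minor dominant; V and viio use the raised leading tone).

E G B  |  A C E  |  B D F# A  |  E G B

i - iv - v7 - i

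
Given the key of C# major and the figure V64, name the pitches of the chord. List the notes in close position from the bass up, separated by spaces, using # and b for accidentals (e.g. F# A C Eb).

In C# major, scale degree 5 is G#, and the diatonic chord built there is a major triad.
Stacking thirds from G# gives G#-B#-D#.
The figured bass 64 indicates second inversion, placing the fifth (D#) in the bass: D#-G#-B#.

D# G# B#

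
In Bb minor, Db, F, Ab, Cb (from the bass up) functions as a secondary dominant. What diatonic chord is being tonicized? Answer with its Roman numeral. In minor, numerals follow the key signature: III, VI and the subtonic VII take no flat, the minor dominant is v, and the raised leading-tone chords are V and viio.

VI

The chord is a dominant seventh chord on Db.
A dominant resolves down a perfect fifth: Db → Gb. In Bb minor, Gb is scale degree 6, i.e. VI.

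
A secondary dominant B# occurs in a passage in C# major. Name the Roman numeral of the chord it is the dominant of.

iii

The chord is a major triad on B#.
A dominant resolves down a perfect fifth: B# → E#. In C# major, E# is scale degree 3, i.e. iii.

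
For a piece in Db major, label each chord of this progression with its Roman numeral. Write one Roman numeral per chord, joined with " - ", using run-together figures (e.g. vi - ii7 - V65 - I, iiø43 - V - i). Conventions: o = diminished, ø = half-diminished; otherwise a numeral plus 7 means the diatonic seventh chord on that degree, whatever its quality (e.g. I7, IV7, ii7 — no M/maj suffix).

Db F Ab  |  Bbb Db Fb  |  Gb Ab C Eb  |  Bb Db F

I - bVI - V42 - vi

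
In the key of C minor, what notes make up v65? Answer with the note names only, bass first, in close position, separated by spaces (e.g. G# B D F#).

Bb D F G

In C minor, the fifth degree is G, and the diatonic chord built there is a minor seventh chord.
That chord is spelled G-Bb-D-F.
The figured bass 65 indicates first inversion, placing the third (Bb) in the bass: Bb-D-F-G.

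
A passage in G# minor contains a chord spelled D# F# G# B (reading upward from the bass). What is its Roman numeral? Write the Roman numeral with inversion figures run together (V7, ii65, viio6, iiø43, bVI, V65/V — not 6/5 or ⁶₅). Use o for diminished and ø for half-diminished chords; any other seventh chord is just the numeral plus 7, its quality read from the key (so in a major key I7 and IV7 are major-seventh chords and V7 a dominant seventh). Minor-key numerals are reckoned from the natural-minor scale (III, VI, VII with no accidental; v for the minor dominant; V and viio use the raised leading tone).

i43

The pitches G#-B-D#-F# form a minor seventh chord rooted on G#.
In G# minor, G# is the tonic; the diatonic minor seventh chord there is i7.
With D# in the bass the chord is in second inversion, so the figured bass is 43.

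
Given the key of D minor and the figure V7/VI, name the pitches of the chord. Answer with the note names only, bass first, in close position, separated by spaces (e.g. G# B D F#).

F A C Eb

V7/VI is a secondary dominant — the dominant seventh of VI. VI in D minor is Bb, so the applied chord's root is F, a perfect fifth above.
Building a dominant seventh chord on F gives F-A-C-Eb.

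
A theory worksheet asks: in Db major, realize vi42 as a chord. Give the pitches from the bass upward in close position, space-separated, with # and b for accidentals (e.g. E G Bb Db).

The numeral's case and figure indicate a minor seventh chord. In Db major its root, scale degree 6, is Bb.
Stacking thirds from Bb gives Bb-Db-F-Ab.
With the 42 figure the chord is in third inversion; from the bass Ab upward in close position it reads Ab-Bb-Db-F.

Ab Bb Db F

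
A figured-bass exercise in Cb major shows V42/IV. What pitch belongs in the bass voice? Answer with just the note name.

Bbb

The applied chord V42/IV is rooted on Cb: Cb-Eb-Gb-Bbb.
The figure 42 means third inversion — the seventh is in the bass.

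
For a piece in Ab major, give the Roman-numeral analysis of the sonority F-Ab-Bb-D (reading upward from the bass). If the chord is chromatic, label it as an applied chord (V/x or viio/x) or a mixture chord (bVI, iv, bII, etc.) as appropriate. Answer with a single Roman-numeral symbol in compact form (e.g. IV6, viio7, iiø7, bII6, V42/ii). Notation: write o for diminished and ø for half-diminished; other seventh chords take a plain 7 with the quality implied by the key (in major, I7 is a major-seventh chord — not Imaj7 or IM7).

Stacked in thirds the chord is Bb-D-F-Ab: a dominant seventh chord on Bb.
Bb is not a diatonic chord root with this quality in Ab major, but it lies a perfect fifth above Eb (V), so the chord functions as an applied dominant of V.
With F in the bass the chord is in second inversion, so the figured bass is 43.

V43/V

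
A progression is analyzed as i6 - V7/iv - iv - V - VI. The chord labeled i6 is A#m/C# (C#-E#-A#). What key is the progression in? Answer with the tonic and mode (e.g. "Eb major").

The anchor chord is a minor triad on A#, labeled i6.
If A# is scale degree 1 and the mode makes that degree carry a minor triad, the tonic is A# and the mode is minor.

A# minor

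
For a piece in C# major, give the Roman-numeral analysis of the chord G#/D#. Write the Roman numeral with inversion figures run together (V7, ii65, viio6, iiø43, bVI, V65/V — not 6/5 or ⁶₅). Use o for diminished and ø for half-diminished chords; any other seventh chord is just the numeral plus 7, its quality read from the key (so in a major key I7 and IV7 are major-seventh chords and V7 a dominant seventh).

V64

The pitches G#-B#-D# form a major triad rooted on G#.
G# is scale degree 5 in C# major, and a major triad on that degree is written V.
With D# in the bass the chord is in second inversion, so the figured bass is 64.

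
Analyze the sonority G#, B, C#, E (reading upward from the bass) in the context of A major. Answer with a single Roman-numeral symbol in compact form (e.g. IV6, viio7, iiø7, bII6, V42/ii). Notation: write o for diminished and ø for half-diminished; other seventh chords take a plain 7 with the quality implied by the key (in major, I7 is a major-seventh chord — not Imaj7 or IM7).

iii43

The pitches C#-E-G#-B form a minor seventh chord rooted on C#.
C# is scale degree 3 in A major, and a minor seventh chord on that degree is written iii7.
With G# in the bass the chord is in second inversion, so the figured bass is 43.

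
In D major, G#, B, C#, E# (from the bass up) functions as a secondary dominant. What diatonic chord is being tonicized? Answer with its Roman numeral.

The chord is a dominant seventh chord on C#.
A dominant resolves down a perfect fifth: C# → F#. In D major, F# is scale degree 3, i.e. iii.

iii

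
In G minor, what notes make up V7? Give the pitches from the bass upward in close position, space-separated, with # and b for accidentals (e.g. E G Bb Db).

In G minor, scale degree 5 is D. The dominant is major (leading tone raised), so V is a dominant seventh chord.
That chord is spelled D-F#-A-C.

D F# A C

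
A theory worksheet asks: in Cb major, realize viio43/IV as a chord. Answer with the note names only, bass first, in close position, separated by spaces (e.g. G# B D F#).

Bbb Dbb Eb Gb

The slash marks an applied leading-tone chord: viio of IV. In Cb major, IV is Fb, so the leading tone to it is Eb, a half step below.
Building a fully diminished seventh chord on Eb gives Eb-Gb-Bbb-Dbb.
With the 43 figure the chord is in second inversion; from the bass Bbb upward in close position it reads Bbb-Dbb-Eb-Gb.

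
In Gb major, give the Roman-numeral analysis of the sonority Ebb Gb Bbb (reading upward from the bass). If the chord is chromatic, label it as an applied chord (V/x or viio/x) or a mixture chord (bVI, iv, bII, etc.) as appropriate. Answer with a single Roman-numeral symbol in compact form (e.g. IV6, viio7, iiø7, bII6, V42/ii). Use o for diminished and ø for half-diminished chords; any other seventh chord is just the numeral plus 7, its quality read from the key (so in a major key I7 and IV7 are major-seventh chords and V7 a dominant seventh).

bVI

Stacked in thirds the chord is Ebb-Gb-Bbb: a major triad on Ebb.
Ebb is the lowered sixth degree of Gb major (diatonic 6 would be Eb). This is a major triad on the lowered sixth degree, borrowed from the parallel minor.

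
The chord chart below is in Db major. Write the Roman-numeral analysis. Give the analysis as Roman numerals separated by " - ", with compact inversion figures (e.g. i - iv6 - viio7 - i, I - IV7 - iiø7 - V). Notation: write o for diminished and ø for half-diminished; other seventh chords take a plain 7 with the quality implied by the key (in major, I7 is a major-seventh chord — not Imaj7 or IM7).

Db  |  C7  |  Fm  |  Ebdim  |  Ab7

Db: root Db is the tonic; major triad there is I.
C7 is the secondary dominant of iii (dominant seventh chord on C): V7/iii.
Fm: root F is the mediant; minor triad there is iii.
Ebdim is non-diatonic — iio, a mixture chord from Db minor.
Ab7: dominant seventh chord on Ab = scale degree 5 → V7.

I - V7/iii - iii - iio - V7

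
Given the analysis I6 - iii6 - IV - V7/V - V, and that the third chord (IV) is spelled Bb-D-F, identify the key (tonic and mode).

The chord Bb is a major triad rooted on Bb; its label is IV.
If Bb is scale degree 4 and the mode makes that degree carry a major triad, the tonic is F and the mode is major.

F major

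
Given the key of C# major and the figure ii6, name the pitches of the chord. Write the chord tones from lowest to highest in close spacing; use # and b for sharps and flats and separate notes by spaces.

The numeral's case and figure indicate a minor triad. In C# major its root, the second degree, is D#.
Stacking thirds from D# gives D#-F#-A#.
With the 6 figure the chord is in first inversion; from the bass F# upward in close position it reads F#-A#-D#.

F# A# D#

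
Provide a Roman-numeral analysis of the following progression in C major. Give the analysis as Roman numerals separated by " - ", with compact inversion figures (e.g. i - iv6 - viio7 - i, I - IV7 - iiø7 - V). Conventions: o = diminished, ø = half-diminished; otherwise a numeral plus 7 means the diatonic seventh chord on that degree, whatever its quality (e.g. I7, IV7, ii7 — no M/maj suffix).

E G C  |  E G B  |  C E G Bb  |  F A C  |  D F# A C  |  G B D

E-G-C: major triad on C = scale degree 1 → I6.
E-G-B: minor triad on E = scale degree 3 → iii.
C-E-G-Bb: a dominant seventh chord on C, the applied dominant of IV → V7/IV.
F-A-C: major triad on F = scale degree 4 → IV.
D-F#-A-C: chromatic; D is V of V, so V7/V.
G-B-D: major triad on G = scale degree 5 → V.

I6 - iii - V7/IV - IV - V7/V - V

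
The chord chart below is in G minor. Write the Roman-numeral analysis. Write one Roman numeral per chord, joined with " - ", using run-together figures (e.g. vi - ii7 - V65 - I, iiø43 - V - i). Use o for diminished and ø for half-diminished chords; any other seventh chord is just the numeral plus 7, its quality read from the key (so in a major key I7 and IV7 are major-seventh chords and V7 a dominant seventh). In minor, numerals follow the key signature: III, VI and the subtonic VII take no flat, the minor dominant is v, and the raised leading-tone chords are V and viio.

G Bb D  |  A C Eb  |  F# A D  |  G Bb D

i - iio - V6 - i

G-Bb-D has root G, degree 1 in G minor, so i.
A-C-Eb: diminished triad on A = scale degree 2 → iio.
F#-A-D has root D, degree 5 in G minor, so V6.
G-Bb-D: minor triad on G = scale degree 1 → i.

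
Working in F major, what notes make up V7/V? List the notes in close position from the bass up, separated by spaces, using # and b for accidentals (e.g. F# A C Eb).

G B D F

V7/V is a secondary dominant — the dominant seventh of V. V in F major is C, so the applied chord's root is G, a perfect fifth above.
Building a dominant seventh chord on G gives G-B-D-F.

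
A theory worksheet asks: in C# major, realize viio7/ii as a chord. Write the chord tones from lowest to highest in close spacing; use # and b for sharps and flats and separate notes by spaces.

C## E# G# B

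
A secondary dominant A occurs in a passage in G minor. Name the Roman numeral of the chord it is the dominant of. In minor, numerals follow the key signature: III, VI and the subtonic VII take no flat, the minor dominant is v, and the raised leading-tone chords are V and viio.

The chord is a major triad on A.
A dominant resolves down a perfect fifth: A → D. In G minor, D is scale degree 5, i.e. V.

V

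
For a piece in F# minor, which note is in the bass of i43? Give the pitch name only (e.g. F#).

C#

i in F# minor has root F#; the chord is F#-A-C#-E.
The figure 43 means second inversion — the fifth is in the bass.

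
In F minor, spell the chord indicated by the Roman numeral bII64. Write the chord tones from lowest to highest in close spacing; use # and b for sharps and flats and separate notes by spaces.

Scale degree 2 in F minor is G; lowering it a half step gives Gb. bII64 is the Neapolitan chord — a major triad on the lowered second degree.
So the chord is Gb-Bb-Db, a major triad.
With the 64 figure the chord is in second inversion; from the bass Db upward in close position it reads Db-Gb-Bb.

Db Gb Bb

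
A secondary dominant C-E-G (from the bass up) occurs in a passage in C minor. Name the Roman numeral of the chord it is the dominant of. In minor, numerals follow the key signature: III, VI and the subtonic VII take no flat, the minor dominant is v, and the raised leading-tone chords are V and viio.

The chord is a major triad on C.
A dominant resolves down a perfect fifth: C → F. In C minor, F is scale degree 4, i.e. iv.

iv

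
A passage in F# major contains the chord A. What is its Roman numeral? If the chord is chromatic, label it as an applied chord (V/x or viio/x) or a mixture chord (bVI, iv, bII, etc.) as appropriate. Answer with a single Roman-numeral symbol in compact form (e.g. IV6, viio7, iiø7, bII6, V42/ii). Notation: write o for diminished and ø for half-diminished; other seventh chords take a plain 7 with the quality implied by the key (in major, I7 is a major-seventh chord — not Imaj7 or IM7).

The pitches A-C#-E form a major triad rooted on A.
A is the lowered third degree of F# major (diatonic 3 would be A#). This is a major triad on the lowered third degree, borrowed from the parallel minor.

bIII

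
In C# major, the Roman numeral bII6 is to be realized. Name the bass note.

F#

bII in C# major has root D; the chord is D-F#-A.
The figure 6 means first inversion — the third is in the bass.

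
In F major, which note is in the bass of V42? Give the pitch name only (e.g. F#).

V in F major has root C; the chord is C-E-G-Bb.
The figure 42 means third inversion — the seventh is in the bass.

Bb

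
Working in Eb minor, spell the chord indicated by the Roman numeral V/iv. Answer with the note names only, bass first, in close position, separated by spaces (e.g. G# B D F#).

Eb G Bb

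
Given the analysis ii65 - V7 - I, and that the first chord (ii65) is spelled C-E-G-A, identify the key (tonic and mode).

ii65 is given as C-E-G-A — a minor seventh chord with root A.
If A is scale degree 2 and the mode makes that degree carry a minor seventh chord, the tonic is G and the mode is major.

G major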